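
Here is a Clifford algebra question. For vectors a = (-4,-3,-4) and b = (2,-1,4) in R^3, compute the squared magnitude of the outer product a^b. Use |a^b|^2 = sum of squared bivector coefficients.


a wedge b = (a1*b2 - a2*b1)*e12 + (a1*b3 - a3*b1)*e13 + (a2*b3 - a3*b2)*e23
e12 coeff: (-4)*(-1) - (-3)*2 = 4 - (-6) = 10
e13 coeff: (-4)*4 - (-4)*2 = -16 - (-8) = -8
e23 coeff: (-3)*4 - (-4)*(-1) = -12 - 4 = -16
|a wedge b|^2 = 10^2 + (-8)^2 + (-16)^2
= 100 + 64 + 256
= 420


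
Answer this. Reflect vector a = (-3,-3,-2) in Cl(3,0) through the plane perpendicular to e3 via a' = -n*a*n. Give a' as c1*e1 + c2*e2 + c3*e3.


Reflection formula: a' = -n*a*n, with n = e3 (unit vector, n^2 = 1).
For reflection through hyperplane perp to e3:
The component along e3 flips sign, others stay.
a = (-3, -3, -2)
a' = (-3, -3, 2)
a' = -3*e1 - 3*e2 + 2*e3


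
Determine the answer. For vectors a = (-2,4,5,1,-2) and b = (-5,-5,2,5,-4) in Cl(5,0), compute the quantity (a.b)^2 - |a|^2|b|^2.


a . b = (-2)*(-5) + 4*(-5) + 5*2 + 1*5 + (-2)*(-4)
= 10 + (-20) + 10 + 5 + 8 = 13
|a|^2 = (-2)^2 + 4^2 + 5^2 + 1^2 + (-2)^2 = 50
|b|^2 = (-5)^2 + (-5)^2 + 2^2 + 5^2 + (-4)^2 = 95
(a.b)^2 = 13^2 = 169
|a|^2 * |b|^2 = 50 * 95 = 4750
Result = 169 - 4750 = -4581


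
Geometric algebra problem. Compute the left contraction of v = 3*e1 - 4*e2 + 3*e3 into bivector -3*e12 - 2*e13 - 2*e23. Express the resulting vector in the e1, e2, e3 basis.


Left contraction v _| B = <vB>_1 (grade-1 part of the geometric product vB).
Using e1_|e12 = e2, e2_|e12 = -e1, e1_|e13 = e3, e3_|e13 = -e1, e2_|e23 = e3, e3_|e23 = -e2:
e1 coeff: -v2*b12 - v3*b13 = -(-4)*(-3) - (3)*(-2) = -6
e2 coeff: v1*b12 - v3*b23 = (3)*(-3) - (3)*(-2) = -3
e3 coeff: v1*b13 + v2*b23 = (3)*(-2) + (-4)*(-2) = 2
v _| B = -6*e1 - 3*e2 + 2*e3


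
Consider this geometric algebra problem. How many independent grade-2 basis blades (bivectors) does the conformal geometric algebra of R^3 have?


The conformal model of R^3 uses Cl(4,1) with m = 3 + 2 = 5 generators.
Number of grade-2 blades = C(m, 2) = C(5, 2)
= 5*4/2 = 10


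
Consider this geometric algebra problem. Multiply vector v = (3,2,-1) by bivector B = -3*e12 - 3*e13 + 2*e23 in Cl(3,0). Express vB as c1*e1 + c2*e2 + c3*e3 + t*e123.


vB has grade-1 (vector) and grade-3 (trivector) parts: vB = (v _| B) + (v ^ B).
Vector part <vB>_1:
  e1: -v2*b12 - v3*b13 = -(2)*(-3) - (-1)*(-3) = 3
  e2: v1*b12 - v3*b23 = (3)*(-3) - (-1)*(2) = -7
  e3: v1*b13 + v2*b23 = (3)*(-3) + (2)*(2) = -5
Trivector part <vB>_3:
  e123: v1*b23 - v2*b13 + v3*b12 = (3)*(2) - (2)*(-3) + (-1)*(-3) = 15
vB = 3*e1 - 7*e2 - 5*e3 + 15*e123


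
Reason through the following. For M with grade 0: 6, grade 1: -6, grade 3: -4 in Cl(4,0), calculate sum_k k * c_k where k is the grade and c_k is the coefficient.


Grade-weighted sum = sum of grade_k * coefficient_k
0*6 = 0
1*(-6) = -6
3*(-4) = -12
Total = 0 + (-6) + (-12) = -18


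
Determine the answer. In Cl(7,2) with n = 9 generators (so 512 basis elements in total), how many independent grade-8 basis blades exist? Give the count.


Number of grade-k basis blades in Cl(p,q) with n = p + q is C(n, k).
n = 7 + 2 = 9
C(9, 8) = 9! / (8! * 1!)
= 362880 / (40320 * 1)
= 9


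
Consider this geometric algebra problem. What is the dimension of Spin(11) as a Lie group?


Spin(n) double-covers SO(n); both have Lie algebra so(n) of dimension n(n-1)/2.
n = 11
n(n-1) = 11 * 10 = 110
dim Spin(11) = 110/2 = 55


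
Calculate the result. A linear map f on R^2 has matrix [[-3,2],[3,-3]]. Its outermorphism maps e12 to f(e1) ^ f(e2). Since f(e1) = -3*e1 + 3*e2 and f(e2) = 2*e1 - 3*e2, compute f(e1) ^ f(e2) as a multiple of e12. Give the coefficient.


The outermorphism of a linear map f sends e1^e2 to f(e1)^f(e2).
f(e1) = -3*e1 + 3*e2
f(e2) = 2*e1 - 3*e2
f(e1) ^ f(e2) = (-3*e1 + 3*e2) ^ (2*e1 - 3*e2)
= (-3)*(-3)*e12 + 3*2*e21
= (9 - 6)*e12
= 3*e12
Coefficient = 3


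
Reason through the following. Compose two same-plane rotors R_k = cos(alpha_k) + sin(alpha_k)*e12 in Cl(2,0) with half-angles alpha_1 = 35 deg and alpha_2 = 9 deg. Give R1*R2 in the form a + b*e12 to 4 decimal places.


Same-plane rotors commute and their half-angles add:
R1*R2 = cos(a1 + a2) + sin(a1 + a2)*e12.
a1 + a2 = 35 + 9 = 44 deg
cos(44 deg) = 0.7193
sin(44 deg) = 0.6947
R1*R2 = 0.7193 + 0.6947*e12


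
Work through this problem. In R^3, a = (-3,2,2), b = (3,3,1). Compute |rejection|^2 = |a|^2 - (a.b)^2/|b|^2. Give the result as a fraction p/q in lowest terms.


|a|^2 = (-3)^2 + 2^2 + 2^2 = 17
|b|^2 = 3^2 + 3^2 + 1^2 = 19
a . b = (-3)*3 + 2*3 + 2*1 = -1
(a.b)^2 = (-1)^2 = 1
|rej|^2 = 17 - 1/19
= (323 - 1)/19
= 322/19
In lowest terms: 322/19


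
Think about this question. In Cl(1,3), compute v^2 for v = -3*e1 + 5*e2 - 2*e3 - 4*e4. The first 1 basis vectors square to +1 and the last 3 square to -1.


v^2 = sum of c_i^2 * e_i^2
Positive signature terms (e_i^2 = +1): (-3)^2 = 9
Negative signature terms (e_j^2 = -1): 5^2 + (-2)^2 + (-4)^2 = 45
v^2 = 9 - 45 = -36


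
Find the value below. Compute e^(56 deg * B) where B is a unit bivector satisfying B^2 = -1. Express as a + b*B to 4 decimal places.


For a unit bivector B with B^2 = -1, the exponential series gives
e^(theta*B) = cos(theta) + sin(theta)*B (the GA analogue of Euler's formula).
theta = 56 degrees = 0.977384 rad
cos(56 deg) = 0.5592
sin(56 deg) = 0.8290
exp(theta*B) = 0.5592 + 0.8290*B


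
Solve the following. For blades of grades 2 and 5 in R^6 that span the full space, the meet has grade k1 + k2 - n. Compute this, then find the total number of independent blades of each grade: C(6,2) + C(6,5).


Meet grade = grade(A) + grade(B) - n
= 2 + 5 - 6 = 1
C(6,2) = 15
C(6,5) = 6
dim_A + dim_B = 15 + 6 = 21


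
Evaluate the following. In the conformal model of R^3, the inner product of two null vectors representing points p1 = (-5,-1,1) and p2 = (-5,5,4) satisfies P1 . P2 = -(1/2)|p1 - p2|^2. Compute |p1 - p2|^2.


p1 - p2 = (0, -6, -3)
|p1 - p2|^2 = 0^2 + (-6)^2 + (-3)^2
= 0 + 36 + 9
= 45


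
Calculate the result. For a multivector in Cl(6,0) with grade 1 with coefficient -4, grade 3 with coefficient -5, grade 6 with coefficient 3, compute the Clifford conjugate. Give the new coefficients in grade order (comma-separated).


Clifford conjugate sign for grade k: (-1)^(k(k+1)/2)
Grade 1: (-1)^(1*2/2) = (-1)^1 = -1, coeff -4 -> 4
Grade 3: (-1)^(3*4/2) = (-1)^6 = 1, coeff -5 -> -5
Grade 6: (-1)^(6*7/2) = (-1)^21 = -1, coeff 3 -> -3
Conjugated coefficients: 4, -5, -3


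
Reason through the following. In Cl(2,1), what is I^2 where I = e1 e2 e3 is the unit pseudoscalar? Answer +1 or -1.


The pseudoscalar I = e1...e_n (product of all n generators) of Cl(p,q) satisfies I^2 = (-1)^(q + n(n-1)/2).
p = 2, q = 1, n = p + q = 3
n(n-1)/2 = 3 * 2 / 2 = 3
Exponent = q + n(n-1)/2 = 1 + 3 = 4
I^2 = (-1)^4 = +1


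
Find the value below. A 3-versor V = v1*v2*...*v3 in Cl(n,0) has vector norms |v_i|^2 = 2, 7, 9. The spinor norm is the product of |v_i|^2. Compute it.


Spinor norm N(V) = |v1|^2 * |v2|^2 * ... * |v3|^2
= 2 * 7 * 9
Running product: 2, 14, 126
N(V) = 126


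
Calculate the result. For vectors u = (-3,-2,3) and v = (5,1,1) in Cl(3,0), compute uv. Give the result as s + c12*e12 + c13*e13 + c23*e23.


In Cl(3,0): e_i^2 = 1, e_ie_j = -e_je_i for i != j.
Scalar part = u . v = (-3)*5 + (-2)*1 + 3*1
= -15 + (-2) + 3 = -14
e12 coeff = (-3)*1 - (-2)*5 = -3 - (-10) = 7
e13 coeff = (-3)*1 - 3*5 = -3 - 15 = -18
e23 coeff = (-2)*1 - 3*1 = -2 - 3 = -5
uv = -14 + 7*e12 - 18*e13 - 5*e23


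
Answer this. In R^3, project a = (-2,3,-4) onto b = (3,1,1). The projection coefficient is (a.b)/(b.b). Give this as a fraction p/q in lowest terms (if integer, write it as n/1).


Projection coefficient = (a . b) / (b . b)
a . b = (-2)*3 + 3*1 + (-4)*1
= -6 + 3 + (-4) = -7
b . b = 3^2 + 1^2 + 1^2
= 9 + 1 + 1 = 11
Coefficient = -7/11
In lowest terms: -7/11


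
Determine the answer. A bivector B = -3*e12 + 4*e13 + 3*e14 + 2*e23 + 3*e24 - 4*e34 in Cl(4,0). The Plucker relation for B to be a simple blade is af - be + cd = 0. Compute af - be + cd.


Plucker relation: af - be + cd
a*f = (-3)*(-4) = 12
b*e = 4*3 = 12
c*d = 3*2 = 6
af - be + cd = 12 - 12 + 6
= 6


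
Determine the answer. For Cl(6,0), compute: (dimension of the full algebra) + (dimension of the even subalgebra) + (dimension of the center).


n = 6 + 0 = 6
Total dim = 2^6 = 64
Even subalgebra dim = 2^5 = 32
n is even, so center dim = 1
Sum = 64 + 32 + 1 = 97


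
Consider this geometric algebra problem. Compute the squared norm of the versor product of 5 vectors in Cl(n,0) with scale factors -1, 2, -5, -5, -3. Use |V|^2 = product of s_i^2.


Each vector v_i has |v_i|^2 = s_i^2
Squared scales: (-1)^2 = 1, 2^2 = 4, (-5)^2 = 25, (-5)^2 = 25, (-3)^2 = 9
|V|^2 = 1 * 4 * 25 * 25 * 9
= 22500


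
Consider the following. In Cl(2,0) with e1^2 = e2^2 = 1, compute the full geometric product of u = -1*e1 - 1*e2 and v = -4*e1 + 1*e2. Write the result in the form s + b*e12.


Expand: (-1*e1 - 1*e2)(-4*e1 + 1*e2)
= (-1)*(-4)*e1e1 + (-1)*1*e1e2 + (-1)*(-4)*e2e1 + (-1)*1*e2e2
Using e1^2 = e2^2 = 1, e2e1 = -e1e2:
Scalar part s = (-1)*(-4) + (-1)*1 = 4 + (-1) = 3
Bivector part b = (-1)*1 - (-1)*(-4) = -1 - 4 = -5
uv = 3 - 5*e12


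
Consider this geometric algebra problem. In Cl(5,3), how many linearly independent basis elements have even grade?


Even subalgebra dimension = 2^(n-1)
n = 5 + 3 = 8
2^(8 - 1) = 2^7 = 128
Verification: sum of C(8,k) for even k = 1 + 28 + 70 + 28 + 1 = 128
Result = 128


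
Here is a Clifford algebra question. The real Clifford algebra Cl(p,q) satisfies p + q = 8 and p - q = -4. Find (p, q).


We need p + q = 8 and p - q = -4.
Adding: 2p = 8 + (-4) = 4, so p = 2.
Then q = 8 - 2 = 6.
(p, q) = (2, 6)


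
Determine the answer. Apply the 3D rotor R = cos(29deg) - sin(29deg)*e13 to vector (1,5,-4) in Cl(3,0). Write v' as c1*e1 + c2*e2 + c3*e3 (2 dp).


Rotor R = cos(29deg) - sin(29deg)*e13
Rotation angle theta = 2 * 29 = 58 degrees in the e13 plane (e1 -> e3).
The component perpendicular to the plane (e2) is invariant: v'_2 = v2 = 5.00
cos(58deg) = 0.5299, sin(58deg) = 0.8480
v'_1 = v1*cos(theta) - v3*sin(theta) = 1*0.5299 - (-4)*0.8480 = 3.92
v'_3 = v1*sin(theta) + v3*cos(theta) = 1*0.8480 + (-4)*0.5299 = -1.27
v' = 3.92*e1 + 5.00*e2 - 1.27*e3


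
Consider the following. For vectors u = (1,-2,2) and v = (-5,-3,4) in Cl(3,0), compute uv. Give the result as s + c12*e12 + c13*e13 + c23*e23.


In Cl(3,0): e_i^2 = 1, e_ie_j = -e_je_i for i != j.
Scalar part = u . v = 1*(-5) + (-2)*(-3) + 2*4
= -5 + 6 + 8 = 9
e12 coeff = 1*(-3) - (-2)*(-5) = -3 - 10 = -13
e13 coeff = 1*4 - 2*(-5) = 4 - (-10) = 14
e23 coeff = (-2)*4 - 2*(-3) = -8 - (-6) = -2
uv = 9 - 13*e12 + 14*e13 - 2*e23


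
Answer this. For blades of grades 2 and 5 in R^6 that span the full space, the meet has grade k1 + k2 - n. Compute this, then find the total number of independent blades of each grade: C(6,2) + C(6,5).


Meet grade = grade(A) + grade(B) - n
= 2 + 5 - 6 = 1
C(6,2) = 15
C(6,5) = 6
dim_A + dim_B = 15 + 6 = 21


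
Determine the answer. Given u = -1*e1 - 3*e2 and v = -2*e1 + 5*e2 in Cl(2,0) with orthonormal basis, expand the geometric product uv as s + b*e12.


Expand: (-1*e1 - 3*e2)(-2*e1 + 5*e2)
= (-1)*(-2)*e1e1 + (-1)*5*e1e2 + (-3)*(-2)*e2e1 + (-3)*5*e2e2
Using e1^2 = e2^2 = 1, e2e1 = -e1e2:
Scalar part s = (-1)*(-2) + (-3)*5 = 2 + (-15) = -13
Bivector part b = (-1)*5 - (-3)*(-2) = -5 - 6 = -11
uv = -13 - 11*e12


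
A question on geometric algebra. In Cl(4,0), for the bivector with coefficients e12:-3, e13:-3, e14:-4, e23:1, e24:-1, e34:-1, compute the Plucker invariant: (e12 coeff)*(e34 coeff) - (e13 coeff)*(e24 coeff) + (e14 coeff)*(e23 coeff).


Plucker relation: af - be + cd
a*f = (-3)*(-1) = 3
b*e = (-3)*(-1) = 3
c*d = (-4)*1 = -4
af - be + cd = 3 - 3 + (-4)
= -4


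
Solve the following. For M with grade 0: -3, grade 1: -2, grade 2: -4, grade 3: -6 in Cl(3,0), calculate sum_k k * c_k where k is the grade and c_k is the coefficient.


Grade-weighted sum = sum of grade_k * coefficient_k
0*(-3) = 0
1*(-2) = -2
2*(-4) = -8
3*(-6) = -18
Total = 0 + (-2) + (-8) + (-18) = -28


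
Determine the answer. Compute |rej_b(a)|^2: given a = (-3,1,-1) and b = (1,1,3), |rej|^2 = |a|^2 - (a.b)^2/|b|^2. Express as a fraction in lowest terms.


|a|^2 = (-3)^2 + 1^2 + (-1)^2 = 11
|b|^2 = 1^2 + 1^2 + 3^2 = 11
a . b = (-3)*1 + 1*1 + (-1)*3 = -5
(a.b)^2 = (-5)^2 = 25
|rej|^2 = 11 - 25/11
= (121 - 25)/11
= 96/11
In lowest terms: 96/11


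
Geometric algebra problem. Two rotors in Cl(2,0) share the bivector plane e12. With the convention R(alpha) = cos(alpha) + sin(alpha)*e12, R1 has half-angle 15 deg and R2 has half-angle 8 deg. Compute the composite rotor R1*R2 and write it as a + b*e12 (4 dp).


Same-plane rotors commute and their half-angles add:
R1*R2 = cos(a1 + a2) + sin(a1 + a2)*e12.
a1 + a2 = 15 + 8 = 23 deg
cos(23 deg) = 0.9205
sin(23 deg) = 0.3907
R1*R2 = 0.9205 + 0.3907*e12


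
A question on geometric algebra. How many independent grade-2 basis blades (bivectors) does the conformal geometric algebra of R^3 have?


The conformal model of R^3 uses Cl(4,1) with m = 3 + 2 = 5 generators.
Number of grade-2 blades = C(m, 2) = C(5, 2)
= 5*4/2 = 10


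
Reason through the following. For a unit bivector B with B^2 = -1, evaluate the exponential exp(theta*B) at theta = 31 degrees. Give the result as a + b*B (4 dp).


For a unit bivector B with B^2 = -1, the exponential series gives
e^(theta*B) = cos(theta) + sin(theta)*B (the GA analogue of Euler's formula).
theta = 31 degrees = 0.541052 rad
cos(31 deg) = 0.8572
sin(31 deg) = 0.5150
exp(theta*B) = 0.8572 + 0.5150*B


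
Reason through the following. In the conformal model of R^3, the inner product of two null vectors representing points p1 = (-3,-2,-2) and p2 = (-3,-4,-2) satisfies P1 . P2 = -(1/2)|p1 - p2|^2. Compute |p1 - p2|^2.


p1 - p2 = (0, 2, 0)
|p1 - p2|^2 = 0^2 + 2^2 + 0^2
= 0 + 4 + 0
= 4


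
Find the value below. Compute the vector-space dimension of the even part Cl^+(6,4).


Even subalgebra dimension = 2^(n-1)
n = 6 + 4 = 10
2^(10 - 1) = 2^9 = 512
Verification: sum of C(10,k) for even k = 1 + 45 + 210 + 210 + 45 + 1 = 512
Result = 512


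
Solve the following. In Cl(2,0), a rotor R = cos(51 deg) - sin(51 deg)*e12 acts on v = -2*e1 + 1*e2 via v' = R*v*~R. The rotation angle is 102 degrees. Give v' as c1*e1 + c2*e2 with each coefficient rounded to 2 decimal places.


Rotor R = cos(51deg) - sin(51deg)*e12
Rotation angle theta = 2 * 51 = 102 degrees
v' = R*v*~R rotates v by theta.
cos(102deg) = -0.2079, sin(102deg) = 0.9781
v'_1 = -2*cos(102deg) - 1*sin(102deg)
= -2*(-0.2079) - 1*0.9781
= -0.56
v'_2 = -2*sin(102deg) + 1*cos(102deg)
= -2*0.9781 + 1*(-0.2079)
= -2.16
v' = -0.56*e1 - 2.16*e2


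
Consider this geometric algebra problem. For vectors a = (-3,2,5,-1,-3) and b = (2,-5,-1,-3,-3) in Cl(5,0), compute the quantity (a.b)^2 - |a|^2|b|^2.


a . b = (-3)*2 + 2*(-5) + 5*(-1) + (-1)*(-3) + (-3)*(-3)
= -6 + (-10) + (-5) + 3 + 9 = -9
|a|^2 = (-3)^2 + 2^2 + 5^2 + (-1)^2 + (-3)^2 = 48
|b|^2 = 2^2 + (-5)^2 + (-1)^2 + (-3)^2 + (-3)^2 = 48
(a.b)^2 = (-9)^2 = 81
|a|^2 * |b|^2 = 48 * 48 = 2304
Result = 81 - 2304 = -2223


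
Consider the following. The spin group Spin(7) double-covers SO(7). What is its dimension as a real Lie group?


Spin(n) double-covers SO(n); both have Lie algebra so(n) of dimension n(n-1)/2.
n = 7
n(n-1) = 7 * 6 = 42
dim Spin(7) = 42/2 = 21


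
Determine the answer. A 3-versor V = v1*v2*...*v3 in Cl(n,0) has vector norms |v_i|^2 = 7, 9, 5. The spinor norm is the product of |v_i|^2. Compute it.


Spinor norm N(V) = |v1|^2 * |v2|^2 * ... * |v3|^2
= 7 * 9 * 5
Running product: 7, 63, 315
N(V) = 315


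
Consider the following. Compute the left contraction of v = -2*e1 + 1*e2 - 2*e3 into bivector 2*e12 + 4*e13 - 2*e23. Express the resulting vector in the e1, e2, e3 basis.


Left contraction v _| B = <vB>_1 (grade-1 part of the geometric product vB).
Using e1_|e12 = e2, e2_|e12 = -e1, e1_|e13 = e3, e3_|e13 = -e1, e2_|e23 = e3, e3_|e23 = -e2:
e1 coeff: -v2*b12 - v3*b13 = -(1)*(2) - (-2)*(4) = 6
e2 coeff: v1*b12 - v3*b23 = (-2)*(2) - (-2)*(-2) = -8
e3 coeff: v1*b13 + v2*b23 = (-2)*(4) + (1)*(-2) = -10
v _| B = 6*e1 - 8*e2 - 10*e3


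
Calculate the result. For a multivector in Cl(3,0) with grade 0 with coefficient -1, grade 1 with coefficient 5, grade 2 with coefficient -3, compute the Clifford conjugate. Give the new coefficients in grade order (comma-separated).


Clifford conjugate sign for grade k: (-1)^(k(k+1)/2)
Grade 0: (-1)^(0*1/2) = (-1)^0 = 1, coeff -1 -> -1
Grade 1: (-1)^(1*2/2) = (-1)^1 = -1, coeff 5 -> -5
Grade 2: (-1)^(2*3/2) = (-1)^3 = -1, coeff -3 -> 3
Conjugated coefficients: -1, -5, 3


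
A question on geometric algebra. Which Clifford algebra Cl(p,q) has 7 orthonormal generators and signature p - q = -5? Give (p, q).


We need p + q = 7 and p - q = -5.
Adding: 2p = 7 + (-5) = 2, so p = 1.
Then q = 7 - 1 = 6.
(p, q) = (1, 6)


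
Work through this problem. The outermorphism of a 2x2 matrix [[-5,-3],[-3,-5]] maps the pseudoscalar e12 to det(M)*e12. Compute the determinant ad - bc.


The outermorphism of a linear map f sends e1^e2 to f(e1)^f(e2).
f(e1) = -5*e1 - 3*e2
f(e2) = -3*e1 - 5*e2
f(e1) ^ f(e2) = (-5*e1 - 3*e2) ^ (-3*e1 - 5*e2)
= (-5)*(-5)*e12 + (-3)*(-3)*e21
= (25 - 9)*e12
= 16*e12
Coefficient = 16


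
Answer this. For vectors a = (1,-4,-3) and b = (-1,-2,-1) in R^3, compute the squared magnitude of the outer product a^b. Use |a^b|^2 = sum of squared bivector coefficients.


a wedge b = (a1*b2 - a2*b1)*e12 + (a1*b3 - a3*b1)*e13 + (a2*b3 - a3*b2)*e23
e12 coeff: 1*(-2) - (-4)*(-1) = -2 - 4 = -6
e13 coeff: 1*(-1) - (-3)*(-1) = -1 - 3 = -4
e23 coeff: (-4)*(-1) - (-3)*(-2) = 4 - 6 = -2
|a wedge b|^2 = (-6)^2 + (-4)^2 + (-2)^2
= 36 + 16 + 4
= 56


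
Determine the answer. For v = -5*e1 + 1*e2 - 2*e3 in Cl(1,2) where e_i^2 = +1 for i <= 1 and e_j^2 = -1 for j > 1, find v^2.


v^2 = sum of c_i^2 * e_i^2
Positive signature terms (e_i^2 = +1): (-5)^2 = 25
Negative signature terms (e_j^2 = -1): 1^2 + (-2)^2 = 5
v^2 = 25 - 5 = 20


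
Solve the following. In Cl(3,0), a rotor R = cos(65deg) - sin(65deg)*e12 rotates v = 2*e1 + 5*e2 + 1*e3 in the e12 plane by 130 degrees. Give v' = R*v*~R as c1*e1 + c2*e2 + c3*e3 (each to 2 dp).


Rotor R = cos(65deg) - sin(65deg)*e12
Rotation angle theta = 2 * 65 = 130 degrees in the e12 plane (e1 -> e2).
The component perpendicular to the plane (e3) is invariant: v'_3 = v3 = 1.00
cos(130deg) = -0.6428, sin(130deg) = 0.7660
v'_1 = v1*cos(theta) - v2*sin(theta) = 2*(-0.6428) - 5*0.7660 = -5.12
v'_2 = v1*sin(theta) + v2*cos(theta) = 2*0.7660 + 5*(-0.6428) = -1.68
v' = -5.12*e1 - 1.68*e2 + 1.00*e3


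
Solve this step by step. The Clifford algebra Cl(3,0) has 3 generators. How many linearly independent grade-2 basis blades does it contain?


Number of grade-k basis blades in Cl(p,q) with n = p + q is C(n, k).
n = 3 + 0 = 3
C(3, 2) = 3! / (2! * 1!)
= 6 / (2 * 1)
= 3


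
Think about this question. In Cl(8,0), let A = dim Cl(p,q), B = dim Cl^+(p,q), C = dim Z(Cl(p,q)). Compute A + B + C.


n = 8 + 0 = 8
Total dim = 2^8 = 256
Even subalgebra dim = 2^7 = 128
n is even, so center dim = 1
Sum = 256 + 128 + 1 = 385


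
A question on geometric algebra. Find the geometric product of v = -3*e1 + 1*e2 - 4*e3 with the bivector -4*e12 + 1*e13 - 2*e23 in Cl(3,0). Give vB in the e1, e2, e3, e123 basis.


vB has grade-1 (vector) and grade-3 (trivector) parts: vB = (v _| B) + (v ^ B).
Vector part <vB>_1:
  e1: -v2*b12 - v3*b13 = -(1)*(-4) - (-4)*(1) = 8
  e2: v1*b12 - v3*b23 = (-3)*(-4) - (-4)*(-2) = 4
  e3: v1*b13 + v2*b23 = (-3)*(1) + (1)*(-2) = -5
Trivector part <vB>_3:
  e123: v1*b23 - v2*b13 + v3*b12 = (-3)*(-2) - (1)*(1) + (-4)*(-4) = 21
vB = 8*e1 + 4*e2 - 5*e3 + 21*e123


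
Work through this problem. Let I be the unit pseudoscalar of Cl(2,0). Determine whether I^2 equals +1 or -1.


The pseudoscalar I = e1...e_n (product of all n generators) of Cl(p,q) satisfies I^2 = (-1)^(q + n(n-1)/2).
p = 2, q = 0, n = p + q = 2
n(n-1)/2 = 2 * 1 / 2 = 1
Exponent = q + n(n-1)/2 = 0 + 1 = 1
I^2 = (-1)^1 = -1


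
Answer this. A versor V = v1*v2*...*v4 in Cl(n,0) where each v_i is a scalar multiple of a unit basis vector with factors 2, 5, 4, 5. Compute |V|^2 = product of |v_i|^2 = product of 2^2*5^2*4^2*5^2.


Each vector v_i has |v_i|^2 = s_i^2
Squared scales: 2^2 = 4, 5^2 = 25, 4^2 = 16, 5^2 = 25
|V|^2 = 4 * 25 * 16 * 25
= 40000


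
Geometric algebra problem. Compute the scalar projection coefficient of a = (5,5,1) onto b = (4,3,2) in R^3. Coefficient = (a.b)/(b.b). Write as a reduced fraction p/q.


Projection coefficient = (a . b) / (b . b)
a . b = 5*4 + 5*3 + 1*2
= 20 + 15 + 2 = 37
b . b = 4^2 + 3^2 + 2^2
= 16 + 9 + 4 = 29
Coefficient = 37/29
In lowest terms: 37/29


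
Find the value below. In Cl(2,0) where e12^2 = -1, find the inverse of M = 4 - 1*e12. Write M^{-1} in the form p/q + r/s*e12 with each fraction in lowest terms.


M = 4 - 1*e12, where e12^2 = -1.
Since M commutes with its reverse ~M = a - b*e12, M * ~M = a^2 - b^2*e12^2 = a^2 + b^2.
So M^{-1} = ~M / (a^2 + b^2) = (a - b*e12)/(a^2 + b^2).
a^2 + b^2 = 16 + 1 = 17
Scalar part = 4/17 = 4/17
Bivector coeff = 1/17 = 1/17
M^{-1} = 4/17 + 1/17*e12


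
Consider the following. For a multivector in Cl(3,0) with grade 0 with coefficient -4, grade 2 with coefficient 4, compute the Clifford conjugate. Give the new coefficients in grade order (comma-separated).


Clifford conjugate sign for grade k: (-1)^(k(k+1)/2)
Grade 0: (-1)^(0*1/2) = (-1)^0 = 1, coeff -4 -> -4
Grade 2: (-1)^(2*3/2) = (-1)^3 = -1, coeff 4 -> -4
Conjugated coefficients: -4, -4


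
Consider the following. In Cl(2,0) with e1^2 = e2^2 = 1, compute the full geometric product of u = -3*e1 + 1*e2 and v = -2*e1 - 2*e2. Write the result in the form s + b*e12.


Expand: (-3*e1 + 1*e2)(-2*e1 - 2*e2)
= (-3)*(-2)*e1e1 + (-3)*(-2)*e1e2 + 1*(-2)*e2e1 + 1*(-2)*e2e2
Using e1^2 = e2^2 = 1, e2e1 = -e1e2:
Scalar part s = (-3)*(-2) + 1*(-2) = 6 + (-2) = 4
Bivector part b = (-3)*(-2) - 1*(-2) = 6 - (-2) = 8
uv = 4 + 8*e12


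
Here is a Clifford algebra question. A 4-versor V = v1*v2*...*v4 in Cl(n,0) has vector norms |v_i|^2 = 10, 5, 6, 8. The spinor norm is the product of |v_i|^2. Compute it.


Spinor norm N(V) = |v1|^2 * |v2|^2 * ... * |v4|^2
= 10 * 5 * 6 * 8
Running product: 10, 50, 300, 2400
N(V) = 2400


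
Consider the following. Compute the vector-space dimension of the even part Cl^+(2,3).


Even subalgebra dimension = 2^(n-1)
n = 2 + 3 = 5
2^(5 - 1) = 2^4 = 16
Verification: sum of C(5,k) for even k = 1 + 10 + 5 = 16
Result = 16


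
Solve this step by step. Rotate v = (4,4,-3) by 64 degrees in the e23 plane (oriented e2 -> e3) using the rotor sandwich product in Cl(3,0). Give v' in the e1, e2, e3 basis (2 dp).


Rotor R = cos(32deg) - sin(32deg)*e23
Rotation angle theta = 2 * 32 = 64 degrees in the e23 plane (e2 -> e3).
The component perpendicular to the plane (e1) is invariant: v'_1 = v1 = 4.00
cos(64deg) = 0.4384, sin(64deg) = 0.8988
v'_2 = v2*cos(theta) - v3*sin(theta) = 4*0.4384 - (-3)*0.8988 = 4.45
v'_3 = v2*sin(theta) + v3*cos(theta) = 4*0.8988 + (-3)*0.4384 = 2.28
v' = 4.00*e1 + 4.45*e2 + 2.28*e3


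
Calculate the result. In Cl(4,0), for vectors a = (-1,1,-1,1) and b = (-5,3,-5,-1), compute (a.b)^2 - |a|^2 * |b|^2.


a . b = (-1)*(-5) + 1*3 + (-1)*(-5) + 1*(-1)
= 5 + 3 + 5 + (-1) = 12
|a|^2 = (-1)^2 + 1^2 + (-1)^2 + 1^2 = 4
|b|^2 = (-5)^2 + 3^2 + (-5)^2 + (-1)^2 = 60
(a.b)^2 = 12^2 = 144
|a|^2 * |b|^2 = 4 * 60 = 240
Result = 144 - 240 = -96


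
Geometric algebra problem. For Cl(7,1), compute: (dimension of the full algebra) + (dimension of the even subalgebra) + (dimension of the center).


n = 7 + 1 = 8
Total dim = 2^8 = 256
Even subalgebra dim = 2^7 = 128
n is even, so center dim = 1
Sum = 256 + 128 + 1 = 385


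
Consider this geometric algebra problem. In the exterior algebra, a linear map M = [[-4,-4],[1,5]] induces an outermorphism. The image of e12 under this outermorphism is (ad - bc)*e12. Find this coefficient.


The outermorphism of a linear map f sends e1^e2 to f(e1)^f(e2).
f(e1) = -4*e1 + 1*e2
f(e2) = -4*e1 + 5*e2
f(e1) ^ f(e2) = (-4*e1 + 1*e2) ^ (-4*e1 + 5*e2)
= (-4)*5*e12 + 1*(-4)*e21
= (-20 - (-4))*e12
= -16*e12
Coefficient = -16


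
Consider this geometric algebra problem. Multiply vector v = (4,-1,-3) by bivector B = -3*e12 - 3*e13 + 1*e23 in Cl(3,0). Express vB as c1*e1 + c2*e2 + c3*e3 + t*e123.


vB has grade-1 (vector) and grade-3 (trivector) parts: vB = (v _| B) + (v ^ B).
Vector part <vB>_1:
  e1: -v2*b12 - v3*b13 = -(-1)*(-3) - (-3)*(-3) = -12
  e2: v1*b12 - v3*b23 = (4)*(-3) - (-3)*(1) = -9
  e3: v1*b13 + v2*b23 = (4)*(-3) + (-1)*(1) = -13
Trivector part <vB>_3:
  e123: v1*b23 - v2*b13 + v3*b12 = (4)*(1) - (-1)*(-3) + (-3)*(-3) = 10
vB = -12*e1 - 9*e2 - 13*e3 + 10*e123


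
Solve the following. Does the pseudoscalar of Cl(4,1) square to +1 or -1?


The pseudoscalar I = e1...e_n (product of all n generators) of Cl(p,q) satisfies I^2 = (-1)^(q + n(n-1)/2).
p = 4, q = 1, n = p + q = 5
n(n-1)/2 = 5 * 4 / 2 = 10
Exponent = q + n(n-1)/2 = 1 + 10 = 11
I^2 = (-1)^11 = -1


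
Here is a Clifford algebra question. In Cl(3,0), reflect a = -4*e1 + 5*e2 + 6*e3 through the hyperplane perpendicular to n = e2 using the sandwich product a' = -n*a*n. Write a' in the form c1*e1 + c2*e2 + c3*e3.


Reflection formula: a' = -n*a*n, with n = e2 (unit vector, n^2 = 1).
For reflection through hyperplane perp to e2:
The component along e2 flips sign, others stay.
a = (-4, 5, 6)
a' = (-4, -5, 6)
a' = -4*e1 - 5*e2 + 6*e3


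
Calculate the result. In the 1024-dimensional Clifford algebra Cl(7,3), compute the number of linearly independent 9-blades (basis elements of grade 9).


Number of grade-k basis blades in Cl(p,q) with n = p + q is C(n, k).
n = 7 + 3 = 10
C(10, 9) = 10! / (9! * 1!)
= 3628800 / (362880 * 1)
= 10


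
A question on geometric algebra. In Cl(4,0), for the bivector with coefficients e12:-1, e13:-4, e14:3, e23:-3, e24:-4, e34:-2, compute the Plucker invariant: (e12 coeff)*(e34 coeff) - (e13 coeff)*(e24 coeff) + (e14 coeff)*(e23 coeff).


Plucker relation: af - be + cd
a*f = (-1)*(-2) = 2
b*e = (-4)*(-4) = 16
c*d = 3*(-3) = -9
af - be + cd = 2 - 16 + (-9)
= -23


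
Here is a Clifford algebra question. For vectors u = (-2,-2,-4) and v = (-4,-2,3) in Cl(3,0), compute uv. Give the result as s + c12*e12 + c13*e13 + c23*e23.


In Cl(3,0): e_i^2 = 1, e_ie_j = -e_je_i for i != j.
Scalar part = u . v = (-2)*(-4) + (-2)*(-2) + (-4)*3
= 8 + 4 + (-12) = 0
e12 coeff = (-2)*(-2) - (-2)*(-4) = 4 - 8 = -4
e13 coeff = (-2)*3 - (-4)*(-4) = -6 - 16 = -22
e23 coeff = (-2)*3 - (-4)*(-2) = -6 - 8 = -14
uv = 0 - 4*e12 - 22*e13 - 14*e23


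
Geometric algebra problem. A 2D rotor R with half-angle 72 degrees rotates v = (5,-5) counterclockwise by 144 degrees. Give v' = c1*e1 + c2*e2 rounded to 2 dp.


Rotor R = cos(72deg) - sin(72deg)*e12
Rotation angle theta = 2 * 72 = 144 degrees
v' = R*v*~R rotates v by theta.
cos(144deg) = -0.8090, sin(144deg) = 0.5878
v'_1 = 5*cos(144deg) - (-5)*sin(144deg)
= 5*(-0.8090) - (-5)*0.5878
= -1.11
v'_2 = 5*sin(144deg) + (-5)*cos(144deg)
= 5*0.5878 + (-5)*(-0.8090)
= 6.98
v' = -1.11*e1 + 6.98*e2


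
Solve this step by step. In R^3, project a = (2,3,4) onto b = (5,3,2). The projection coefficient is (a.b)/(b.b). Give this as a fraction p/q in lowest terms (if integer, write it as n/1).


Projection coefficient = (a . b) / (b . b)
a . b = 2*5 + 3*3 + 4*2
= 10 + 9 + 8 = 27
b . b = 5^2 + 3^2 + 2^2
= 25 + 9 + 4 = 38
Coefficient = 27/38
In lowest terms: 27/38


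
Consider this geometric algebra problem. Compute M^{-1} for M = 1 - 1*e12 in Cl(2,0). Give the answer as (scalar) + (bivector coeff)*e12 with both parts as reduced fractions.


M = 1 - 1*e12, where e12^2 = -1.
Since M commutes with its reverse ~M = a - b*e12, M * ~M = a^2 - b^2*e12^2 = a^2 + b^2.
So M^{-1} = ~M / (a^2 + b^2) = (a - b*e12)/(a^2 + b^2).
a^2 + b^2 = 1 + 1 = 2
Scalar part = 1/2 = 1/2
Bivector coeff = 1/2 = 1/2
M^{-1} = 1/2 + 1/2*e12


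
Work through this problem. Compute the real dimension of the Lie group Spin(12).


Spin(n) double-covers SO(n); both have Lie algebra so(n) of dimension n(n-1)/2.
n = 12
n(n-1) = 12 * 11 = 132
dim Spin(12) = 132/2 = 66


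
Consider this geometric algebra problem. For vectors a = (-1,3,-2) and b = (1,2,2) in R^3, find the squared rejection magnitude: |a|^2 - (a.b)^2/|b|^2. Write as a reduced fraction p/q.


|a|^2 = (-1)^2 + 3^2 + (-2)^2 = 14
|b|^2 = 1^2 + 2^2 + 2^2 = 9
a . b = (-1)*1 + 3*2 + (-2)*2 = 1
(a.b)^2 = 1^2 = 1
|rej|^2 = 14 - 1/9
= (126 - 1)/9
= 125/9
In lowest terms: 125/9


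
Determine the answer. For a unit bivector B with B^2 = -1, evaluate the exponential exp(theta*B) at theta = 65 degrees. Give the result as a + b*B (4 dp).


For a unit bivector B with B^2 = -1, the exponential series gives
e^(theta*B) = cos(theta) + sin(theta)*B (the GA analogue of Euler's formula).
theta = 65 degrees = 1.134464 rad
cos(65 deg) = 0.4226
sin(65 deg) = 0.9063
exp(theta*B) = 0.4226 + 0.9063*B


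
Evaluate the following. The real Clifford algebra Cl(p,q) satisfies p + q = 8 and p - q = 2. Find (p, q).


We need p + q = 8 and p - q = 2.
Adding: 2p = 8 + 2 = 10, so p = 5.
Then q = 8 - 5 = 3.
(p, q) = (5, 3)


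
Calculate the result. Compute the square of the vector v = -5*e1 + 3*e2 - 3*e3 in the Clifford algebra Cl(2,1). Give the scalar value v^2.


v^2 = sum of c_i^2 * e_i^2
Positive signature terms (e_i^2 = +1): (-5)^2 + 3^2 = 34
Negative signature terms (e_j^2 = -1): (-3)^2 = 9
v^2 = 34 - 9 = 25


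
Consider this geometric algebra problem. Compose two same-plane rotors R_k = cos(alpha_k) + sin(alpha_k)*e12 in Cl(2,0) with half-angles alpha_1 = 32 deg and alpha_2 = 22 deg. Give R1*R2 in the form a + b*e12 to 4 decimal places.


Same-plane rotors commute and their half-angles add:
R1*R2 = cos(a1 + a2) + sin(a1 + a2)*e12.
a1 + a2 = 32 + 22 = 54 deg
cos(54 deg) = 0.5878
sin(54 deg) = 0.8090
R1*R2 = 0.5878 + 0.8090*e12


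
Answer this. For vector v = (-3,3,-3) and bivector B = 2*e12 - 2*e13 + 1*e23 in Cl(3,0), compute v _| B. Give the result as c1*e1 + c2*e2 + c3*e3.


Left contraction v _| B = <vB>_1 (grade-1 part of the geometric product vB).
Using e1_|e12 = e2, e2_|e12 = -e1, e1_|e13 = e3, e3_|e13 = -e1, e2_|e23 = e3, e3_|e23 = -e2:
e1 coeff: -v2*b12 - v3*b13 = -(3)*(2) - (-3)*(-2) = -12
e2 coeff: v1*b12 - v3*b23 = (-3)*(2) - (-3)*(1) = -3
e3 coeff: v1*b13 + v2*b23 = (-3)*(-2) + (3)*(1) = 9
v _| B = -12*e1 - 3*e2 + 9*e3


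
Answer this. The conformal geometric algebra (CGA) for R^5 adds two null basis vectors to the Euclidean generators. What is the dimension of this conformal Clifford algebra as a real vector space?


The conformal model of R^5 uses Cl(6,1): the 5 Euclidean generators plus two extra orthogonal generators e+ (e+^2 = +1) and e- (e-^2 = -1), from which the null vectors e0, einf are built.
Number of generators m = 5 + 2 = 7.
dim Cl(p,q) = 2^m = 2^7 = 128


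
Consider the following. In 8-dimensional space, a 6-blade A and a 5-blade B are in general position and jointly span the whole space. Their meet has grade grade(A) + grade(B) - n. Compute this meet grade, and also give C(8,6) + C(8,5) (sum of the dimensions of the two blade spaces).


Meet grade = grade(A) + grade(B) - n
= 6 + 5 - 8 = 3
C(8,6) = 28
C(8,5) = 56
dim_A + dim_B = 28 + 56 = 84


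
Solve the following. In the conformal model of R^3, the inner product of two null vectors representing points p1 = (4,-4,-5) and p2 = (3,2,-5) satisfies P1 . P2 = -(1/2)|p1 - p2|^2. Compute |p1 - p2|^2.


p1 - p2 = (1, -6, 0)
|p1 - p2|^2 = 1^2 + (-6)^2 + 0^2
= 1 + 36 + 0
= 37


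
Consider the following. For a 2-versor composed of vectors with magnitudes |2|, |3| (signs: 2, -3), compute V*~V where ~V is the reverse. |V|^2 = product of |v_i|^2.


Each vector v_i has |v_i|^2 = s_i^2
Squared scales: 2^2 = 4, (-3)^2 = 9
|V|^2 = 4 * 9
= 36


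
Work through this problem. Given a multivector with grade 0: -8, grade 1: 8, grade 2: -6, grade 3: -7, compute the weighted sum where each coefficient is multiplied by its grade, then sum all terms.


Grade-weighted sum = sum of grade_k * coefficient_k
0*(-8) = 0
1*8 = 8
2*(-6) = -12
3*(-7) = -21
Total = 0 + 8 + (-12) + (-21) = -25


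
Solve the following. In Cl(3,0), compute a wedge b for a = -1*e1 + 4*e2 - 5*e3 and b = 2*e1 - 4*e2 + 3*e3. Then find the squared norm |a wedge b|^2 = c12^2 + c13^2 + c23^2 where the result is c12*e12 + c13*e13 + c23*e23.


a wedge b = (a1*b2 - a2*b1)*e12 + (a1*b3 - a3*b1)*e13 + (a2*b3 - a3*b2)*e23
e12 coeff: (-1)*(-4) - 4*2 = 4 - 8 = -4
e13 coeff: (-1)*3 - (-5)*2 = -3 - (-10) = 7
e23 coeff: 4*3 - (-5)*(-4) = 12 - 20 = -8
|a wedge b|^2 = (-4)^2 + 7^2 + (-8)^2
= 16 + 49 + 64
= 129


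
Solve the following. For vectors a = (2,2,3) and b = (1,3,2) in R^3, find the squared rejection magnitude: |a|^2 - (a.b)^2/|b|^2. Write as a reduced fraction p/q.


|a|^2 = 2^2 + 2^2 + 3^2 = 17
|b|^2 = 1^2 + 3^2 + 2^2 = 14
a . b = 2*1 + 2*3 + 3*2 = 14
(a.b)^2 = 14^2 = 196
|rej|^2 = 17 - 196/14
= (238 - 196)/14
= 42/14
In lowest terms: 3/1


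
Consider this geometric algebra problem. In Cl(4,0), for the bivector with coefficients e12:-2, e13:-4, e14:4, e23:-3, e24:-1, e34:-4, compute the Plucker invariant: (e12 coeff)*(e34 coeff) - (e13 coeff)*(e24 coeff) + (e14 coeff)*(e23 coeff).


Plucker relation: af - be + cd
a*f = (-2)*(-4) = 8
b*e = (-4)*(-1) = 4
c*d = 4*(-3) = -12
af - be + cd = 8 - 4 + (-12)
= -8


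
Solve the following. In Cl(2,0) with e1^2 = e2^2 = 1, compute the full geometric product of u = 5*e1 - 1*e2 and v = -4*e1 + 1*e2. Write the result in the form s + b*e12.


Expand: (5*e1 - 1*e2)(-4*e1 + 1*e2)
= 5*(-4)*e1e1 + 5*1*e1e2 + (-1)*(-4)*e2e1 + (-1)*1*e2e2
Using e1^2 = e2^2 = 1, e2e1 = -e1e2:
Scalar part s = 5*(-4) + (-1)*1 = -20 + (-1) = -21
Bivector part b = 5*1 - (-1)*(-4) = 5 - 4 = 1
uv = -21 + 1*e12


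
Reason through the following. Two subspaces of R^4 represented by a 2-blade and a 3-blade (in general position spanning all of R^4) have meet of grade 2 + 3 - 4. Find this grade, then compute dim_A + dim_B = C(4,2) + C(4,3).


Meet grade = grade(A) + grade(B) - n
= 2 + 3 - 4 = 1
C(4,2) = 6
C(4,3) = 4
dim_A + dim_B = 6 + 4 = 10


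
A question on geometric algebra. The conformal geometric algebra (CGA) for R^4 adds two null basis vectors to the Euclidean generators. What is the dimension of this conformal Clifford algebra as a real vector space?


The conformal model of R^4 uses Cl(5,1): the 4 Euclidean generators plus two extra orthogonal generators e+ (e+^2 = +1) and e- (e-^2 = -1), from which the null vectors e0, einf are built.
Number of generators m = 4 + 2 = 6.
dim Cl(p,q) = 2^m = 2^6 = 64


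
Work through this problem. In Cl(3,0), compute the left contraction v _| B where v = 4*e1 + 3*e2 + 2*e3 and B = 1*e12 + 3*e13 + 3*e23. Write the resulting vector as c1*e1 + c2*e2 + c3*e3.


Left contraction v _| B = <vB>_1 (grade-1 part of the geometric product vB).
Using e1_|e12 = e2, e2_|e12 = -e1, e1_|e13 = e3, e3_|e13 = -e1, e2_|e23 = e3, e3_|e23 = -e2:
e1 coeff: -v2*b12 - v3*b13 = -(3)*(1) - (2)*(3) = -9
e2 coeff: v1*b12 - v3*b23 = (4)*(1) - (2)*(3) = -2
e3 coeff: v1*b13 + v2*b23 = (4)*(3) + (3)*(3) = 21
v _| B = -9*e1 - 2*e2 + 21*e3


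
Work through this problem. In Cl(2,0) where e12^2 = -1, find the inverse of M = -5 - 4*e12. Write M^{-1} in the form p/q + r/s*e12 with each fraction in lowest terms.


M = -5 - 4*e12, where e12^2 = -1.
Since M commutes with its reverse ~M = a - b*e12, M * ~M = a^2 - b^2*e12^2 = a^2 + b^2.
So M^{-1} = ~M / (a^2 + b^2) = (a - b*e12)/(a^2 + b^2).
a^2 + b^2 = 25 + 16 = 41
Scalar part = -5/41 = -5/41
Bivector coeff = 4/41 = 4/41
M^{-1} = -5/41 + 4/41*e12


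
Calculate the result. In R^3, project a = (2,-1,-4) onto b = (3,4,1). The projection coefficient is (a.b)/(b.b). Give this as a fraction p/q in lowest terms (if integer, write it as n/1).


Projection coefficient = (a . b) / (b . b)
a . b = 2*3 + (-1)*4 + (-4)*1
= 6 + (-4) + (-4) = -2
b . b = 3^2 + 4^2 + 1^2
= 9 + 16 + 1 = 26
Coefficient = -2/26
In lowest terms: -1/13


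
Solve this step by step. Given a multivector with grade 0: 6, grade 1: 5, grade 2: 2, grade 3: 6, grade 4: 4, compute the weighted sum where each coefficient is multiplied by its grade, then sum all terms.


Grade-weighted sum = sum of grade_k * coefficient_k
0*6 = 0
1*5 = 5
2*2 = 4
3*6 = 18
4*4 = 16
Total = 0 + 5 + 4 + 18 + 16 = 43


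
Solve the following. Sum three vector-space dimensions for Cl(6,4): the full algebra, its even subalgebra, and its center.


n = 6 + 4 = 10
Total dim = 2^10 = 1024
Even subalgebra dim = 2^9 = 512
n is even, so center dim = 1
Sum = 1024 + 512 + 1 = 1537


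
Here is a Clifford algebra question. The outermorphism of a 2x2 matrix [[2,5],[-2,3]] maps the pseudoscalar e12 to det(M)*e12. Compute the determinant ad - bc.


The outermorphism of a linear map f sends e1^e2 to f(e1)^f(e2).
f(e1) = 2*e1 - 2*e2
f(e2) = 5*e1 + 3*e2
f(e1) ^ f(e2) = (2*e1 - 2*e2) ^ (5*e1 + 3*e2)
= 2*3*e12 + (-2)*5*e21
= (6 - (-10))*e12
= 16*e12
Coefficient = 16


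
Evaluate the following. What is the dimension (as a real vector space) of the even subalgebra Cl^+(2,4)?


Even subalgebra dimension = 2^(n-1)
n = 2 + 4 = 6
2^(6 - 1) = 2^5 = 32
Verification: sum of C(6,k) for even k = 1 + 15 + 15 + 1 = 32
Result = 32


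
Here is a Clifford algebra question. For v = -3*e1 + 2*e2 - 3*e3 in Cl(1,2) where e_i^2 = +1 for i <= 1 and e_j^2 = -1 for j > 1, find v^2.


v^2 = sum of c_i^2 * e_i^2
Positive signature terms (e_i^2 = +1): (-3)^2 = 9
Negative signature terms (e_j^2 = -1): 2^2 + (-3)^2 = 13
v^2 = 9 - 13 = -4


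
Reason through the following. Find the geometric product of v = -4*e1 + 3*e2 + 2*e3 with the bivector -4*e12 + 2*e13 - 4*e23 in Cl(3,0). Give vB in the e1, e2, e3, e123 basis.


vB has grade-1 (vector) and grade-3 (trivector) parts: vB = (v _| B) + (v ^ B).
Vector part <vB>_1:
  e1: -v2*b12 - v3*b13 = -(3)*(-4) - (2)*(2) = 8
  e2: v1*b12 - v3*b23 = (-4)*(-4) - (2)*(-4) = 24
  e3: v1*b13 + v2*b23 = (-4)*(2) + (3)*(-4) = -20
Trivector part <vB>_3:
  e123: v1*b23 - v2*b13 + v3*b12 = (-4)*(-4) - (3)*(2) + (2)*(-4) = 2
vB = 8*e1 + 24*e2 - 20*e3 + 2*e123


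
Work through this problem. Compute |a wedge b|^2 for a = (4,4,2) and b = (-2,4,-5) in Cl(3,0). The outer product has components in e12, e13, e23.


a wedge b = (a1*b2 - a2*b1)*e12 + (a1*b3 - a3*b1)*e13 + (a2*b3 - a3*b2)*e23
e12 coeff: 4*4 - 4*(-2) = 16 - (-8) = 24
e13 coeff: 4*(-5) - 2*(-2) = -20 - (-4) = -16
e23 coeff: 4*(-5) - 2*4 = -20 - 8 = -28
|a wedge b|^2 = 24^2 + (-16)^2 + (-28)^2
= 576 + 256 + 784
= 1616


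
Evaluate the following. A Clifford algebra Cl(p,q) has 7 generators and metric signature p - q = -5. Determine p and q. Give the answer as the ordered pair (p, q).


We need p + q = 7 and p - q = -5.
Adding: 2p = 7 + (-5) = 2, so p = 1.
Then q = 7 - 1 = 6.
(p, q) = (1, 6)


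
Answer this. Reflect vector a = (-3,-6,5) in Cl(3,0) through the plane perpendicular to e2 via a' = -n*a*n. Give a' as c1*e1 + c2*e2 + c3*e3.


Reflection formula: a' = -n*a*n, with n = e2 (unit vector, n^2 = 1).
For reflection through hyperplane perp to e2:
The component along e2 flips sign, others stay.
a = (-3, -6, 5)
a' = (-3, 6, 5)
a' = -3*e1 + 6*e2 + 5*e3


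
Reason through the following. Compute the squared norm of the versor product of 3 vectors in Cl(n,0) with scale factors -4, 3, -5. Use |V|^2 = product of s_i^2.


Each vector v_i has |v_i|^2 = s_i^2
Squared scales: (-4)^2 = 16, 3^2 = 9, (-5)^2 = 25
|V|^2 = 16 * 9 * 25
= 3600


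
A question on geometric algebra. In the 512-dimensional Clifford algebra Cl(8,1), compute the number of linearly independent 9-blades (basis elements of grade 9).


Number of grade-k basis blades in Cl(p,q) with n = p + q is C(n, k).
n = 8 + 1 = 9
C(9, 9) = 9! / (9! * 0!)
= 362880 / (362880 * 1)
= 1
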